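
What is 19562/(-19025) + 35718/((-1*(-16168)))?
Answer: 181628267/153798100 ≈ 1.1810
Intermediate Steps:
19562/(-19025) + 35718/((-1*(-16168))) = 19562*(-1/19025) + 35718/16168 = -19562/19025 + 35718*(1/16168) = -19562/19025 + 17859/8084 = 181628267/153798100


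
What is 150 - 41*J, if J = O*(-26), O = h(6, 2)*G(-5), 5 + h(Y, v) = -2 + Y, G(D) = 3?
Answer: -3048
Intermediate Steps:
h(Y, v) = -7 + Y (h(Y, v) = -5 + (-2 + Y) = -7 + Y)
O = -3 (O = (-7 + 6)*3 = -1*3 = -3)
J = 78 (J = -3*(-26) = 78)
150 - 41*J = 150 - 41*78 = 150 - 3198 = -3048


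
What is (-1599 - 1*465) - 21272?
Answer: -23336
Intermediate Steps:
(-1599 - 1*465) - 21272 = (-1599 - 465) - 21272 = -2064 - 21272 = -23336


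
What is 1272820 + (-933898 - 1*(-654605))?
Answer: 993527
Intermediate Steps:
1272820 + (-933898 - 1*(-654605)) = 1272820 + (-933898 + 654605) = 1272820 - 279293 = 993527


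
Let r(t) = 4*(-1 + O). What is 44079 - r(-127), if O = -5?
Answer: 44103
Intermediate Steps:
r(t) = -24 (r(t) = 4*(-1 - 5) = 4*(-6) = -24)
44079 - r(-127) = 44079 - 1*(-24) = 44079 + 24 = 44103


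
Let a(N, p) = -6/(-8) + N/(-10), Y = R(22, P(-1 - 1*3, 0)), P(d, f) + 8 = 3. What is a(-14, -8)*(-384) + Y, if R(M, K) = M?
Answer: -4018/5 ≈ -803.60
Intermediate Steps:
P(d, f) = -5 (P(d, f) = -8 + 3 = -5)
Y = 22
a(N, p) = ¾ - N/10 (a(N, p) = -6*(-⅛) + N*(-⅒) = ¾ - N/10)
a(-14, -8)*(-384) + Y = (¾ - ⅒*(-14))*(-384) + 22 = (¾ + 7/5)*(-384) + 22 = (43/20)*(-384) + 22 = -4128/5 + 22 = -4018/5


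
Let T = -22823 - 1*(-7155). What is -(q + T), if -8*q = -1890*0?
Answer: 15668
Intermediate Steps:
q = 0 (q = -(-945)*0/4 = -1/8*0 = 0)
T = -15668 (T = -22823 + 7155 = -15668)
-(q + T) = -(0 - 15668) = -1*(-15668) = 15668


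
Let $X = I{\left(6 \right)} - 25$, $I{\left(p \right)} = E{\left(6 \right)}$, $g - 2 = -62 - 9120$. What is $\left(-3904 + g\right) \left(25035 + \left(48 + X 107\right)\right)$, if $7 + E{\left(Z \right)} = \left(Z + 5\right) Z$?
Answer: $-375785564$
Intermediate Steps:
$g = -9180$ ($g = 2 - 9182 = -9180$)
$E{\left(Z \right)} = -7 + Z \left(5 + Z\right)$ ($E{\left(Z \right)} = -7 + \left(Z + 5\right) Z = -7 + \left(5 + Z\right) Z = -7 + Z \left(5 + Z\right)$)
$I{\left(p \right)} = 59$ ($I{\left(p \right)} = -7 + 6^{2} + 5 \cdot 6 = -7 + 36 + 30 = 59$)
$X = 34$ ($X = 59 - 25 = 34$)
$\left(-3904 + g\right) \left(25035 + \left(48 + X 107\right)\right) = \left(-3904 - 9180\right) \left(25035 + \left(48 + 34 \cdot 107\right)\right) = - 13084 \left(25035 + \left(48 + 3638\right)\right) = - 13084 \left(25035 + 3686\right) = \left(-13084\right) 28721 = -375785564$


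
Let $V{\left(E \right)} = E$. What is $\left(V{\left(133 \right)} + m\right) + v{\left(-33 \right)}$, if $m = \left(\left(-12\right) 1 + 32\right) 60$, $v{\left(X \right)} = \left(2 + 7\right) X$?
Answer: $1036$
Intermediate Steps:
$v{\left(X \right)} = 9 X$
$m = 1200$ ($m = \left(-12 + 32\right) 60 = 20 \cdot 60 = 1200$)
$\left(V{\left(133 \right)} + m\right) + v{\left(-33 \right)} = \left(133 + 1200\right) + 9 \left(-33\right) = 1333 - 297 = 1036$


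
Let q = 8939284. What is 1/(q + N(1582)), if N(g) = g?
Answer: 1/8940866 ≈ 1.1185e-7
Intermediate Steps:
1/(q + N(1582)) = 1/(8939284 + 1582) = 1/8940866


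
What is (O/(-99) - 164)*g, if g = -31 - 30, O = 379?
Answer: 1013515/99 ≈ 10238.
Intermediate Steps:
g = -61
(O/(-99) - 164)*g = (379/(-99) - 164)*(-61) = (379*(-1/99) - 164)*(-61) = (-379/99 - 164)*(-61) = -16615/99*(-61) = 1013515/99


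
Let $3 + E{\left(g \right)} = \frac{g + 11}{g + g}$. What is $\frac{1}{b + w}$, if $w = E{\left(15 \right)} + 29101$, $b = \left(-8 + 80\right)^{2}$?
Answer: $\frac{15}{514243} \approx 2.9169 \cdot 10^{-5}$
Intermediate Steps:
$E{\left(g \right)} = -3 + \frac{11 + g}{2 g}$ ($E{\left(g \right)} = -3 + \frac{g + 11}{g + g} = -3 + \frac{11 + g}{2 g}$)
$b = 5184$ ($b = 72^{2} = 5184$)
$w = \frac{436483}{15}$ ($w = \frac{11 - 75}{2 \cdot 15} + 29101 = \frac{1}{2} \cdot \frac{1}{15} \left(11 - 75\right) + 29101 = \frac{1}{2} \cdot \frac{1}{15} \left(-64\right) + 29101 = - \frac{32}{15} + 29101 = \frac{436483}{15} \approx 29099.0$)
$\frac{1}{b + w} = \frac{1}{5184 + \frac{436483}{15}} = \frac{1}{\frac{514243}{15}} = \frac{15}{514243}$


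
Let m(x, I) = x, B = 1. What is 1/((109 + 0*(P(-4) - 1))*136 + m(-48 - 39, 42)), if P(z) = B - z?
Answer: 1/14737 ≈ 6.7856e-5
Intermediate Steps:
P(z) = 1 - z
1/((109 + 0*(P(-4) - 1))*136 + m(-48 - 39, 42)) = 1/((109 + 0*((1 - 1*(-4)) - 1))*136 + (-48 - 39)) = 1/((109 + 0*((1 + 4) - 1))*136 - 87) = 1/((109 + 0*(5 - 1))*136 - 87) = 1/((109 + 0*4)*136 - 87) = 1/((109 + 0)*136 - 87) = 1/(109*136 - 87) = 1/(14824 - 87) = 1/14737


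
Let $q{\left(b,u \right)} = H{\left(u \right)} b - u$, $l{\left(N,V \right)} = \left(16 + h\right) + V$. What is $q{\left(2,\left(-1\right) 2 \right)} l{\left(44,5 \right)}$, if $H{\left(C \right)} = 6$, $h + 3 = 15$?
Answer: $462$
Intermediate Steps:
$h = 12$ ($h = -3 + 15 = 12$)
$l{\left(N,V \right)} = 28 + V$ ($l{\left(N,V \right)} = \left(16 + 12\right) + V = 28 + V$)
$q{\left(b,u \right)} = - u + 6 b$ ($q{\left(b,u \right)} = 6 b - u = - u + 6 b$)
$q{\left(2,\left(-1\right) 2 \right)} l{\left(44,5 \right)} = \left(- \left(-1\right) 2 + 6 \cdot 2\right) \left(28 + 5\right) = \left(\left(-1\right) \left(-2\right) + 12\right) 33 = \left(2 + 12\right) 33 = 14 \cdot 33 = 462$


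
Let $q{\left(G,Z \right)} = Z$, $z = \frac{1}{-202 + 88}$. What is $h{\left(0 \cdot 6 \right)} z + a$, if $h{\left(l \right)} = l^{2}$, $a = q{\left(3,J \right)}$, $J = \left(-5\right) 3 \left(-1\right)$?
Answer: $15$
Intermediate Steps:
$J = 15$ ($J = \left(-15\right) \left(-1\right) = 15$)
$z = - \frac{1}{114}$ ($z = \frac{1}{-114} = - \frac{1}{114} \approx -0.0087719$)
$a = 15$
$h{\left(0 \cdot 6 \right)} z + a = \left(0 \cdot 6\right)^{2} \left(- \frac{1}{114}\right) + 15 = 0^{2} \left(- \frac{1}{114}\right) + 15 = 0 \left(- \frac{1}{114}\right) + 15 = 0 + 15 = 15$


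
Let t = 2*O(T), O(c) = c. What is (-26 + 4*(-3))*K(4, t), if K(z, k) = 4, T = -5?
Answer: -152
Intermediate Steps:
t = -10 (t = 2*(-5) = -10)
(-26 + 4*(-3))*K(4, t) = (-26 + 4*(-3))*4 = (-26 - 12)*4 = -38*4 = -152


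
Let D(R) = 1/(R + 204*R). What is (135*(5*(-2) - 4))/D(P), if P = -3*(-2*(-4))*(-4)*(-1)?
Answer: 37195200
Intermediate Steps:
P = -96 (P = -24*(-4)*(-1) = -3*(-32)*(-1) = 96*(-1) = -96)
D(R) = 1/(205*R)
(135*(5*(-2) - 4))/D(P) = (135*(5*(-2) - 4))/(((1/205)/(-96))) = (135*(-10 - 4))/(((1/205)*(-1/96))) = (135*(-14))/(-1/19680) = -1890*(-19680) = 37195200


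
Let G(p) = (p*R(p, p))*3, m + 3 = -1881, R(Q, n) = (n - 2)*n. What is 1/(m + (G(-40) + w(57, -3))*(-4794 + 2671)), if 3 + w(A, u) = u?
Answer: 1/428007654 ≈ 2.3364e-9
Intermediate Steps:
R(Q, n) = n*(-2 + n) (R(Q, n) = (-2 + n)*n = n*(-2 + n))
w(A, u) = -3 + u
m = -1884 (m = -3 - 1881 = -1884)
G(p) = 3*p²*(-2 + p) (G(p) = (p*(p*(-2 + p)))*3 = (p²*(-2 + p))*3 = 3*p²*(-2 + p))
1/(m + (G(-40) + w(57, -3))*(-4794 + 2671)) = 1/(-1884 + (3*(-40)²*(-2 - 40) + (-3 - 3))*(-4794 + 2671)) = 1/(-1884 + (3*1600*(-42) - 6)*(-2123)) = 1/(-1884 + (-201600 - 6)*(-2123)) = 1/(-1884 - 201606*(-2123)) = 1/(-1884 + 428009538) = 1/428007654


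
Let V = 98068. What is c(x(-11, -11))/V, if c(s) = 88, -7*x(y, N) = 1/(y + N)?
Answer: 22/24517 ≈ 0.00089734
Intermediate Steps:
x(y, N) = -1/(7*(N + y)) (x(y, N) = -1/(7*(y + N)) = -1/(7*(N + y)))
c(x(-11, -11))/V = 88/98068 = 88*(1/98068) = 22/24517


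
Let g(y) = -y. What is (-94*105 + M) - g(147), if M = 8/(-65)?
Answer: -632003/65 ≈ -9723.1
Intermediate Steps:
M = -8/65 (M = 8*(-1/65) = -8/65 ≈ -0.12308)
(-94*105 + M) - g(147) = (-94*105 - 8/65) - (-1)*147 = (-9870 - 8/65) - 1*(-147) = -641558/65 + 147 = -632003/65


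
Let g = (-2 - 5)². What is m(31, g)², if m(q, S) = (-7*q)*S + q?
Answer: 112402404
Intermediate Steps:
g = 49 (g = (-7)² = 49)
m(q, S) = q - 7*S*q (m(q, S) = -7*S*q + q = q - 7*S*q)
m(31, g)² = (31*(1 - 7*49))² = (31*(1 - 343))² = (31*(-342))² = (-10602)² = 112402404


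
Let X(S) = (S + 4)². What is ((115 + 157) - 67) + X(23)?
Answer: 934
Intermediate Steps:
X(S) = (4 + S)²
((115 + 157) - 67) + X(23) = ((115 + 157) - 67) + (4 + 23)² = (272 - 67) + 27² = 205 + 729 = 934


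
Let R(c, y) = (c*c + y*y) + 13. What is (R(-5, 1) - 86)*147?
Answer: -6909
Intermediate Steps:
R(c, y) = 13 + c**2 + y**2 (R(c, y) = (c**2 + y**2) + 13 = 13 + c**2 + y**2)
(R(-5, 1) - 86)*147 = ((13 + (-5)**2 + 1**2) - 86)*147 = ((13 + 25 + 1) - 86)*147 = (39 - 86)*147 = -47*147 = -6909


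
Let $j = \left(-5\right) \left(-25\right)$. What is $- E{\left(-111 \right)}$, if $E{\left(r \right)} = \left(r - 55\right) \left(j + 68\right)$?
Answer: $32038$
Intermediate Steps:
$j = 125$
$E{\left(r \right)} = -10615 + 193 r$ ($E{\left(r \right)} = \left(r - 55\right) \left(125 + 68\right) = \left(-55 + r\right) 193 = -10615 + 193 r$)
$- E{\left(-111 \right)} = - (-10615 + 193 \left(-111\right)) = - (-10615 - 21423) = \left(-1\right) \left(-32038\right) = 32038$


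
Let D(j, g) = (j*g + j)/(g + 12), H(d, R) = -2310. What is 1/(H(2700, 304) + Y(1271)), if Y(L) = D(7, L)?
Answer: -1283/2954826 ≈ -0.00043420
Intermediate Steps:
D(j, g) = (j + g*j)/(12 + g) (D(j, g) = (g*j + j)/(12 + g) = (j + g*j)/(12 + g))
Y(L) = 7*(1 + L)/(12 + L)
1/(H(2700, 304) + Y(1271)) = 1/(-2310 + 7*(1 + 1271)/(12 + 1271)) = 1/(-2310 + 7*1272/1283) = 1/(-2310 + 7*(1/1283)*1272) = 1/(-2310 + 8904/1283) = 1/(-2954826/1283) = -1283/2954826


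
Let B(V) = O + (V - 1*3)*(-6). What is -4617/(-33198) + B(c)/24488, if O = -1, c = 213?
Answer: 11866403/135492104 ≈ 0.087580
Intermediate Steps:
B(V) = 17 - 6*V (B(V) = -1 + (V - 1*3)*(-6) = -1 + (V - 3)*(-6) = -1 + (-3 + V)*(-6) = -1 + (18 - 6*V) = 17 - 6*V)
-4617/(-33198) + B(c)/24488 = -4617/(-33198) + (17 - 6*213)/24488 = -4617*(-1/33198) + (17 - 1278)*(1/24488) = 1539/11066 - 1261*1/24488 = 1539/11066 - 1261/24488 = 11866403/135492104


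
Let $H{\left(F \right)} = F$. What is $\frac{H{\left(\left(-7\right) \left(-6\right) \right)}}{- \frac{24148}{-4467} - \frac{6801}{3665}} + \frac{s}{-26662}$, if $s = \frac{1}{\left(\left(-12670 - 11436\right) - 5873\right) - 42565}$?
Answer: $\frac{1329944275303682033}{112418402696965184} \approx 11.83$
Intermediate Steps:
$s = - \frac{1}{72544}$ ($s = \frac{1}{\left(-24106 - 5873\right) - 42565} = \frac{1}{-29979 - 42565} = \frac{1}{-72544} = - \frac{1}{72544} \approx -1.3785 \cdot 10^{-5}$)
$\frac{H{\left(\left(-7\right) \left(-6\right) \right)}}{- \frac{24148}{-4467} - \frac{6801}{3665}} + \frac{s}{-26662} = \frac{\left(-7\right) \left(-6\right)}{- \frac{24148}{-4467} - \frac{6801}{3665}} - \frac{1}{72544 \left(-26662\right)} = \frac{42}{\left(-24148\right) \left(- \frac{1}{4467}\right) - \frac{6801}{3665}} - - \frac{1}{1934168128} = \frac{42}{\frac{24148}{4467} - \frac{6801}{3665}} + \frac{1}{1934168128} = \frac{42}{\frac{58122353}{16371555}} + \frac{1}{1934168128} = 42 \cdot \frac{16371555}{58122353} + \frac{1}{1934168128} = \frac{687605310}{58122353} + \frac{1}{1934168128} = \frac{1329944275303682033}{112418402696965184}$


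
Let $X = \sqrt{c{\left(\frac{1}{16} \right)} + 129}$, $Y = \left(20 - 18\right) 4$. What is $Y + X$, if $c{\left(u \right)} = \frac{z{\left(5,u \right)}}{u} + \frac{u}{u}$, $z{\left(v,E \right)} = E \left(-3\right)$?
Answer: $8 + \sqrt{127} \approx 19.269$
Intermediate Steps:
$z{\left(v,E \right)} = - 3 E$
$c{\left(u \right)} = -2$ ($c{\left(u \right)} = \frac{\left(-3\right) u}{u} + \frac{u}{u} = -3 + 1 = -2$)
$Y = 8$ ($Y = 2 \cdot 4 = 8$)
$X = \sqrt{127}$ ($X = \sqrt{-2 + 129} = \sqrt{127} \approx 11.269$)
$Y + X = 8 + \sqrt{127}$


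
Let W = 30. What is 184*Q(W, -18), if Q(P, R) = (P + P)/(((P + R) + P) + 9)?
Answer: 3680/17 ≈ 216.47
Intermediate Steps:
Q(P, R) = 2*P/(9 + R + 2*P) (Q(P, R) = (2*P)/((R + 2*P) + 9) = (2*P)/(9 + R + 2*P) = 2*P/(9 + R + 2*P))
184*Q(W, -18) = 184*(2*30/(9 - 18 + 2*30)) = 184*(2*30/(9 - 18 + 60)) = 184*(2*30/51) = 184*(2*30*(1/51)) = 184*(20/17) = 3680/17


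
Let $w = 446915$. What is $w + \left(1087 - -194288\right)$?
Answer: $642290$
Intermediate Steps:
$w + \left(1087 - -194288\right) = 446915 + \left(1087 - -194288\right) = 446915 + \left(1087 + 194288\right) = 446915 + 195375 = 642290$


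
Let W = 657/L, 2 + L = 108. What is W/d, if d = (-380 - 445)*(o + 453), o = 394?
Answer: -219/24690050 ≈ -8.8700e-6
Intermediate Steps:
L = 106 (L = -2 + 108 = 106)
d = -698775 (d = (-380 - 445)*(394 + 453) = -825*847 = -698775)
W = 657/106 ≈ 6.1981
W/d = (657/106)/(-698775) = (657/106)*(-1/698775) = -219/24690050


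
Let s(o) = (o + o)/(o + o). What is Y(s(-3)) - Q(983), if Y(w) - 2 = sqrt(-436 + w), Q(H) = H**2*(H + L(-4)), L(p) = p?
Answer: -945996929 + I*sqrt(435) ≈ -9.46e+8 + 20.857*I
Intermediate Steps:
Q(H) = H**2*(-4 + H) (Q(H) = H**2*(H - 4) = H**2*(-4 + H))
s(o) = 1 (s(o) = (2*o)/((2*o)) = (2*o)*(1/(2*o)) = 1)
Y(w) = 2 + sqrt(-436 + w)
Y(s(-3)) - Q(983) = (2 + sqrt(-436 + 1)) - 983**2*(-4 + 983) = (2 + sqrt(-435)) - 966289*979 = (2 + I*sqrt(435)) - 1*945996931 = (2 + I*sqrt(435)) - 945996931 = -945996929 + I*sqrt(435)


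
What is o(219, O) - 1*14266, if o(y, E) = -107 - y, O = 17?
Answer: -14592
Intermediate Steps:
o(219, O) - 1*14266 = (-107 - 1*219) - 1*14266 = (-107 - 219) - 14266 = -326 - 14266 = -14592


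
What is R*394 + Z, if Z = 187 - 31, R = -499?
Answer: -196450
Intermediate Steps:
Z = 156
R*394 + Z = -499*394 + 156 = -196606 + 156 = -196450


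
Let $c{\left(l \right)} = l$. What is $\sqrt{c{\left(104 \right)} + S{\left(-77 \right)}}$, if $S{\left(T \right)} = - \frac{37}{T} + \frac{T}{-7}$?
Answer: $\frac{6 \sqrt{19019}}{77} \approx 10.746$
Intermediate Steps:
$S{\left(T \right)} = - \frac{37}{T} - \frac{T}{7}$ ($S{\left(T \right)} = - \frac{37}{T} + T \left(- \frac{1}{7}\right) = - \frac{37}{T} - \frac{T}{7}$)
$\sqrt{c{\left(104 \right)} + S{\left(-77 \right)}} = \sqrt{104 - \left(-11 + \frac{37}{-77}\right)} = \sqrt{104 + \left(\left(-37\right) \left(- \frac{1}{77}\right) + 11\right)} = \sqrt{104 + \left(\frac{37}{77} + 11\right)} = \sqrt{104 + \frac{884}{77}} = \sqrt{\frac{8892}{77}} = \frac{6 \sqrt{19019}}{77}$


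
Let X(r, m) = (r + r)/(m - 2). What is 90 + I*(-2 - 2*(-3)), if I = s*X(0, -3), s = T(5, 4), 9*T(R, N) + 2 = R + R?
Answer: 90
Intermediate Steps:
X(r, m) = 2*r/(-2 + m) (X(r, m) = (2*r)/(-2 + m) = 2*r/(-2 + m))
T(R, N) = -2/9 + 2*R/9 (T(R, N) = -2/9 + (R + R)/9 = -2/9 + (2*R)/9 = -2/9 + 2*R/9)
s = 8/9 (s = -2/9 + (2/9)*5 = -2/9 + 10/9 = 8/9 ≈ 0.88889)
I = 0 (I = 8*(2*0/(-2 - 3))/9 = 8*(2*0/(-5))/9 = 8*(2*0*(-1/5))/9 = (8/9)*0 = 0)
90 + I*(-2 - 2*(-3)) = 90 + 0*(-2 - 2*(-3)) = 90 + 0*(-2 + 6) = 90 + 0*4 = 90 + 0 = 90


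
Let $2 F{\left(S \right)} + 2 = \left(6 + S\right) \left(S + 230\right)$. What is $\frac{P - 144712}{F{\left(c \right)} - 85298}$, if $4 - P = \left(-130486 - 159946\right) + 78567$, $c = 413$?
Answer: $\frac{134314}{98819} \approx 1.3592$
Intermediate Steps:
$P = 211869$ ($P = 4 - \left(\left(-130486 - 159946\right) + 78567\right) = 4 - \left(-290432 + 78567\right) = 4 - -211865 = 4 + 211865 = 211869$)
$F{\left(S \right)} = -1 + \frac{\left(6 + S\right) \left(230 + S\right)}{2}$ ($F{\left(S \right)} = -1 + \frac{\left(6 + S\right) \left(S + 230\right)}{2} = -1 + \frac{\left(6 + S\right) \left(230 + S\right)}{2}$)
$\frac{P - 144712}{F{\left(c \right)} - 85298} = \frac{211869 - 144712}{\left(689 + \frac{413^{2}}{2} + 118 \cdot 413\right) - 85298} = \frac{67157}{\left(689 + \frac{1}{2} \cdot 170569 + 48734\right) - 85298} = \frac{67157}{\left(689 + \frac{170569}{2} + 48734\right) - 85298} = \frac{67157}{\frac{269415}{2} - 85298} = \frac{67157}{\frac{98819}{2}} = 67157 \cdot \frac{2}{98819} = \frac{134314}{98819}$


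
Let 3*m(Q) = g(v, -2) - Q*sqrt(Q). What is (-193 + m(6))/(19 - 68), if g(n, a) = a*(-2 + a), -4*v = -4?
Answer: 571/147 + 2*sqrt(6)/49 ≈ 3.9843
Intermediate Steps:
v = 1 (v = -1/4*(-4) = 1)
m(Q) = 8/3 - Q**(3/2)/3 (m(Q) = (-2*(-2 - 2) - Q*sqrt(Q))/3 = (-2*(-4) - Q**(3/2))/3 = (8 - Q**(3/2))/3 = 8/3 - Q**(3/2)/3)
(-193 + m(6))/(19 - 68) = (-193 + (8/3 - 2*sqrt(6)))/(19 - 68) = (-193 + (8/3 - 2*sqrt(6)))/(-49) = (-193 + (8/3 - 2*sqrt(6)))*(-1/49) = (-571/3 - 2*sqrt(6))*(-1/49) = 571/147 + 2*sqrt(6)/49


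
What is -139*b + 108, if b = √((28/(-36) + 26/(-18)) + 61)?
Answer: -2873/3 ≈ -957.67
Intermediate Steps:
b = 23/3 (b = √((28*(-1/36) + 26*(-1/18)) + 61) = √((-7/9 - 13/9) + 61) = √(-20/9 + 61) = √(529/9) = 23/3 ≈ 7.6667)
-139*b + 108 = -139*23/3 + 108 = -3197/3 + 108 = -2873/3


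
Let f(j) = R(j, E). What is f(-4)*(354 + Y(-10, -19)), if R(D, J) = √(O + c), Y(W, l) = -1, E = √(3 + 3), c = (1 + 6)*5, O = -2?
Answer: 353*√33 ≈ 2027.8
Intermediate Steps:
c = 35 (c = 7*5 = 35)
E = √6 ≈ 2.4495
R(D, J) = √33 (R(D, J) = √(-2 + 35) = √33)
f(j) = √33
f(-4)*(354 + Y(-10, -19)) = √33*(354 - 1) = √33*353 = 353*√33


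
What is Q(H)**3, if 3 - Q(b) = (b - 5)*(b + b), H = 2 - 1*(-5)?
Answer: -15625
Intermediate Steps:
H = 7 (H = 2 + 5 = 7)
Q(b) = 3 - 2*b*(-5 + b) (Q(b) = 3 - (b - 5)*(b + b) = 3 - (-5 + b)*2*b = 3 - 2*b*(-5 + b))
Q(H)**3 = (3 - 2*7**2 + 10*7)**3 = (3 - 2*49 + 70)**3 = (3 - 98 + 70)**3 = (-25)**3 = -15625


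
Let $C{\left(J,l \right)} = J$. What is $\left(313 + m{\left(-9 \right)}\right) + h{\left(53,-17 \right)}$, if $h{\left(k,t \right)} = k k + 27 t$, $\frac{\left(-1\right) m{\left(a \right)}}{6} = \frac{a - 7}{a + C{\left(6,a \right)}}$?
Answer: $2631$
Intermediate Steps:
$m{\left(a \right)} = - \frac{6 \left(-7 + a\right)}{6 + a}$ ($m{\left(a \right)} = - 6 \frac{a - 7}{a + 6} = - 6 \frac{-7 + a}{6 + a} = - \frac{6 \left(-7 + a\right)}{6 + a}$)
$h{\left(k,t \right)} = k^{2} + 27 t$
$\left(313 + m{\left(-9 \right)}\right) + h{\left(53,-17 \right)} = \left(313 + \frac{6 \left(7 - -9\right)}{6 - 9}\right) + \left(53^{2} + 27 \left(-17\right)\right) = \left(313 + \frac{6 \left(7 + 9\right)}{-3}\right) + \left(2809 - 459\right) = \left(313 + 6 \left(- \frac{1}{3}\right) 16\right) + 2350 = \left(313 - 32\right) + 2350 = 281 + 2350 = 2631$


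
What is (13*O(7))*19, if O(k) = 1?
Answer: 247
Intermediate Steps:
(13*O(7))*19 = (13*1)*19 = 13*19 = 247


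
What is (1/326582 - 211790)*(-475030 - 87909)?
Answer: 38936690226668481/326582 ≈ 1.1922e+11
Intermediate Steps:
(1/326582 - 211790)*(-475030 - 87909) = (1/326582 - 211790)*(-562939) = -69166801779/326582*(-562939) = 38936690226668481/326582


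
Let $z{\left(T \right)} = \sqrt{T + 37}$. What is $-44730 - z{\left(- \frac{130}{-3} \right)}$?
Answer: $-44730 - \frac{\sqrt{723}}{3} \approx -44739.0$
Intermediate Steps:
$z{\left(T \right)} = \sqrt{37 + T}$
$-44730 - z{\left(- \frac{130}{-3} \right)} = -44730 - \sqrt{37 - \frac{130}{-3}} = -44730 - \sqrt{37 - - \frac{130}{3}} = -44730 - \sqrt{37 + \frac{130}{3}} = -44730 - \sqrt{\frac{241}{3}} = -44730 - \frac{\sqrt{723}}{3}$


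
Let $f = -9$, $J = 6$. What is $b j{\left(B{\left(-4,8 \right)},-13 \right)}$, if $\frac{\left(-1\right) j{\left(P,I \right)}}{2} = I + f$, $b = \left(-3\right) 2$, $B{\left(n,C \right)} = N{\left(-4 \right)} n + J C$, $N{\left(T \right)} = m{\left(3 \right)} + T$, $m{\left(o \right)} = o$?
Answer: $-264$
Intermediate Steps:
$N{\left(T \right)} = 3 + T$
$B{\left(n,C \right)} = - n + 6 C$ ($B{\left(n,C \right)} = \left(3 - 4\right) n + 6 C = - n + 6 C$)
$b = -6$
$j{\left(P,I \right)} = 18 - 2 I$ ($j{\left(P,I \right)} = - 2 \left(I - 9\right) = - 2 \left(-9 + I\right) = 18 - 2 I$)
$b j{\left(B{\left(-4,8 \right)},-13 \right)} = - 6 \left(18 - -26\right) = - 6 \left(18 + 26\right) = \left(-6\right) 44 = -264$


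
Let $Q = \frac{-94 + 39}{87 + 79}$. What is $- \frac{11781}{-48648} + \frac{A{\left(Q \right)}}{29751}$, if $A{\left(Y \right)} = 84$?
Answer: $\frac{39398107}{160814072} \approx 0.24499$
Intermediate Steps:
$Q = - \frac{55}{166} \approx -0.33133$
$- \frac{11781}{-48648} + \frac{A{\left(Q \right)}}{29751} = - \frac{11781}{-48648} + \frac{84}{29751} = \left(-11781\right) \left(- \frac{1}{48648}\right) + 84 \cdot \frac{1}{29751} = \frac{3927}{16216} + \frac{28}{9917} = \frac{39398107}{160814072}$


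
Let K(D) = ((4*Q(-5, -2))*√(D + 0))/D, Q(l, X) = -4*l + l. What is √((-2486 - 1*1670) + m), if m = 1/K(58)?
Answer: √(-3740400 + 15*√58)/30 ≈ 64.466*I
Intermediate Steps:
Q(l, X) = -3*l
K(D) = 60/√D (K(D) = ((4*(-3*(-5)))*√(D + 0))/D = ((4*15)*√D)/D = (60*√D)/D = 60/√D)
m = √58/60 (m = 1/(60/√58) = 1/(60*(√58/58)) = 1/(30*√58/29) = √58/60 ≈ 0.12693)
√((-2486 - 1*1670) + m) = √((-2486 - 1*1670) + √58/60) = √((-2486 - 1670) + √58/60) = √(-4156 + √58/60)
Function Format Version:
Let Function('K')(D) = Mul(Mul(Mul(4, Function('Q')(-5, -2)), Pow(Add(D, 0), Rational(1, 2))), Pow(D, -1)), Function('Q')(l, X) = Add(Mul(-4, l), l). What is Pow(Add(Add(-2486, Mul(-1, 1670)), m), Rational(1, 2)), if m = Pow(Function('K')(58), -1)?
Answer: Mul(Rational(1, 30), Pow(Add(-3740400, Mul(15, Pow(58, Rational(1, 2)))), Rational(1, 2))) ≈ Mul(64.466, I)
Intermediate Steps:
Function('Q')(l, X) = Mul(-3, l)
Function('K')(D) = Mul(60, Pow(D, Rational(-1, 2))) (Function('K')(D) = Mul(Mul(Mul(4, Mul(-3, -5)), Pow(Add(D, 0), Rational(1, 2))), Pow(D, -1)) = Mul(Mul(Mul(4, 15), Pow(D, Rational(1, 2))), Pow(D, -1)) = Mul(Mul(60, Pow(D, Rational(1, 2))), Pow(D, -1)) = Mul(60, Pow(D, Rational(-1, 2))))
m = Mul(Rational(1, 60), Pow(58, Rational(1, 2))) (m = Pow(Mul(60, Pow(58, Rational(-1, 2))), -1) = Pow(Mul(60, Mul(Rational(1, 58), Pow(58, Rational(1, 2)))), -1) = Pow(Mul(Rational(30, 29), Pow(58, Rational(1, 2))), -1) = Mul(Rational(1, 60), Pow(58, Rational(1, 2))) ≈ 0.12693)
Pow(Add(Add(-2486, Mul(-1, 1670)), m), Rational(1, 2)) = Pow(Add(Add(-2486, Mul(-1, 1670)), Mul(Rational(1, 60), Pow(58, Rational(1, 2)))), Rational(1, 2)) = Pow(Add(Add(-2486, -1670), Mul(Rational(1, 60), Pow(58, Rational(1, 2)))), Rational(1, 2)) = Pow(Add(-4156, Mul(Rational(1, 60), Pow(58, Rational(1, 2)))), Rational(1, 2))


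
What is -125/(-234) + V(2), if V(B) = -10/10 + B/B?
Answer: 125/234 ≈ 0.53419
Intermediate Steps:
V(B) = 0 (V(B) = -10*⅒ + 1 = -1 + 1 = 0)
-125/(-234) + V(2) = -125/(-234) + 0 = -125*(-1/234) + 0 = 125/234 + 0 = 125/234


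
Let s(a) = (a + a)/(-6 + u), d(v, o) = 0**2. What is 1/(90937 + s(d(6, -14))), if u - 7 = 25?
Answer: 1/90937 ≈ 1.0997e-5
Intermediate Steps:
u = 32 (u = 7 + 25 = 32)
d(v, o) = 0
s(a) = a/13 (s(a) = (a + a)/(-6 + 32) = (2*a)/26 = (2*a)*(1/26) = a/13)
1/(90937 + s(d(6, -14))) = 1/(90937 + (1/13)*0) = 1/(90937 + 0) = 1/90937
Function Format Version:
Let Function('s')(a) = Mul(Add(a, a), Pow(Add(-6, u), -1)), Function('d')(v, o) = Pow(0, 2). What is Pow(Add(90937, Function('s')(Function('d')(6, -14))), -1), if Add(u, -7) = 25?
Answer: Rational(1, 90937) ≈ 1.0997e-5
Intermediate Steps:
u = 32 (u = Add(7, 25) = 32)
Function('d')(v, o) = 0
Function('s')(a) = Mul(Rational(1, 13), a) (Function('s')(a) = Mul(Add(a, a), Pow(Add(-6, 32), -1)) = Mul(Mul(2, a), Pow(26, -1)) = Mul(Mul(2, a), Rational(1, 26)) = Mul(Rational(1, 13), a))
Pow(Add(90937, Function('s')(Function('d')(6, -14))), -1) = Pow(Add(90937, Mul(Rational(1, 13), 0)), -1) = Pow(Add(90937, 0), -1) = Pow(90937, -1) = Rational(1, 90937)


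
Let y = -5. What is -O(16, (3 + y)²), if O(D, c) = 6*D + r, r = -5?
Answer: -91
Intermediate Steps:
O(D, c) = -5 + 6*D (O(D, c) = 6*D - 5 = -5 + 6*D)
-O(16, (3 + y)²) = -(-5 + 6*16) = -(-5 + 96) = -1*91 = -91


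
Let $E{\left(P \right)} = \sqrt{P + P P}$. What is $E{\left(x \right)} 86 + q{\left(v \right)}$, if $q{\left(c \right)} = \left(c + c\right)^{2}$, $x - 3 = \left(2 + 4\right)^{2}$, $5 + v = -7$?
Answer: $576 + 172 \sqrt{390} \approx 3972.7$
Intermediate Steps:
$v = -12$ ($v = -5 - 7 = -12$)
$x = 39$ ($x = 3 + \left(2 + 4\right)^{2} = 3 + 6^{2} = 3 + 36 = 39$)
$E{\left(P \right)} = \sqrt{P + P^{2}}$
$q{\left(c \right)} = 4 c^{2}$ ($q{\left(c \right)} = \left(2 c\right)^{2} = 4 c^{2}$)
$E{\left(x \right)} 86 + q{\left(v \right)} = \sqrt{39 \left(1 + 39\right)} 86 + 4 \left(-12\right)^{2} = \sqrt{39 \cdot 40} \cdot 86 + 4 \cdot 144 = \sqrt{1560} \cdot 86 + 576 = 2 \sqrt{390} \cdot 86 + 576 = 172 \sqrt{390} + 576 = 576 + 172 \sqrt{390}$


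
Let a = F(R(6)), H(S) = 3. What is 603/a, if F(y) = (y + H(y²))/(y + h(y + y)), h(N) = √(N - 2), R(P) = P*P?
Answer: 7236/13 + 201*√70/13 ≈ 685.98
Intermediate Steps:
R(P) = P²
h(N) = √(-2 + N)
F(y) = (3 + y)/(y + √(-2 + 2*y)) (F(y) = (y + 3)/(y + √(-2 + (y + y))) = (3 + y)/(y + √(-2 + 2*y)))
a = 39/(36 + √70) (a = (3 + 6²)/(6² + √2*√(-1 + 6²)) = (3 + 36)/(36 + √2*√(-1 + 36)) = 39/(36 + √2*√35) = 39/(36 + √70) ≈ 0.87904)
603/a = 603/(702/613 - 39*√70/1226)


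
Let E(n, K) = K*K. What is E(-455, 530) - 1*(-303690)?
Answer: 584590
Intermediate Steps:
E(n, K) = K²
E(-455, 530) - 1*(-303690) = 530² - 1*(-303690) = 280900 + 303690 = 584590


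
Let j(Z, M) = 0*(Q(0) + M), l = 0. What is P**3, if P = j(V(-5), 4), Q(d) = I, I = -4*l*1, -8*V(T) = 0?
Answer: 0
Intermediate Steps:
V(T) = 0 (V(T) = -1/8*0 = 0)
I = 0 (I = -4*0*1 = 0*1 = 0)
Q(d) = 0
j(Z, M) = 0 (j(Z, M) = 0*(0 + M) = 0*M = 0)
P = 0
P**3 = 0**3 = 0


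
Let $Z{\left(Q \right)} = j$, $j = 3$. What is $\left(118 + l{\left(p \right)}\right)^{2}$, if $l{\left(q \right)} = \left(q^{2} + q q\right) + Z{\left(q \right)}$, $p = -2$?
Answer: $16641$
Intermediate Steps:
$Z{\left(Q \right)} = 3$
$l{\left(q \right)} = 3 + 2 q^{2}$ ($l{\left(q \right)} = \left(q^{2} + q q\right) + 3 = \left(q^{2} + q^{2}\right) + 3 = 2 q^{2} + 3 = 3 + 2 q^{2}$)
$\left(118 + l{\left(p \right)}\right)^{2} = \left(118 + \left(3 + 2 \left(-2\right)^{2}\right)\right)^{2} = \left(118 + \left(3 + 2 \cdot 4\right)\right)^{2} = \left(118 + \left(3 + 8\right)\right)^{2} = \left(118 + 11\right)^{2} = 129^{2} = 16641$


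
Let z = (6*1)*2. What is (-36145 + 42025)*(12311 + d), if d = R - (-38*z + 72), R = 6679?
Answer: 113919120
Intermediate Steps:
z = 12 (z = 6*2 = 12)
d = 7063 (d = 6679 - (-38*12 + 72) = 6679 - (-456 + 72) = 6679 - 1*(-384) = 6679 + 384 = 7063)
(-36145 + 42025)*(12311 + d) = (-36145 + 42025)*(12311 + 7063) = 5880*19374 = 113919120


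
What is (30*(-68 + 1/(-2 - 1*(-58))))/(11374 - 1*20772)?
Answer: 57105/263144 ≈ 0.21701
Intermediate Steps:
(30*(-68 + 1/(-2 - 1*(-58))))/(11374 - 1*20772) = (30*(-68 + 1/(-2 + 58)))/(11374 - 20772) = (30*(-68 + 1/56))/(-9398) = (30*(-68 + 1/56))*(-1/9398) = (30*(-3807/56))*(-1/9398) = -57105/28*(-1/9398) = 57105/263144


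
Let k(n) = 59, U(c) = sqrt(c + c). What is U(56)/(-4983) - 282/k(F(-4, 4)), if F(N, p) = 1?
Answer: -282/59 - 4*sqrt(7)/4983 ≈ -4.7818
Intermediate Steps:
U(c) = sqrt(2)*sqrt(c) (U(c) = sqrt(2*c) = sqrt(2)*sqrt(c))
U(56)/(-4983) - 282/k(F(-4, 4)) = (sqrt(2)*sqrt(56))/(-4983) - 282/59 = (sqrt(2)*(2*sqrt(14)))*(-1/4983) - 282*1/59 = (4*sqrt(7))*(-1/4983) - 282/59 = -4*sqrt(7)/4983 - 282/59 = -282/59 - 4*sqrt(7)/4983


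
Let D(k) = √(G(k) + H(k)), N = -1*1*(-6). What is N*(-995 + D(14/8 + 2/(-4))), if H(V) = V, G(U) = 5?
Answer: -5955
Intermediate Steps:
N = 6 (N = -1*(-6) = 6)
D(k) = √(5 + k)
N*(-995 + D(14/8 + 2/(-4))) = 6*(-995 + √(5 + (14/8 + 2/(-4)))) = 6*(-995 + √(5 + (14*(⅛) + 2*(-¼)))) = 6*(-995 + √(5 + (7/4 - ½))) = 6*(-995 + √(5 + 5/4)) = 6*(-995 + √(25/4)) = 6*(-995 + 5/2) = 6*(-1985/2) = -5955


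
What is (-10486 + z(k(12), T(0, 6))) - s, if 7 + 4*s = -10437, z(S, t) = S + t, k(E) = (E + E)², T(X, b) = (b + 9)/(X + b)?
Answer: -14593/2 ≈ -7296.5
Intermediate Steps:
T(X, b) = (9 + b)/(X + b)
k(E) = 4*E² (k(E) = (2*E)² = 4*E²)
s = -2611 (s = -7/4 + (¼)*(-10437) = -7/4 - 10437/4 = -2611)
(-10486 + z(k(12), T(0, 6))) - s = (-10486 + (4*12² + (9 + 6)/(0 + 6))) - 1*(-2611) = (-10486 + (4*144 + 15/6)) + 2611 = (-10486 + (576 + (⅙)*15)) + 2611 = (-10486 + (576 + 5/2)) + 2611 = (-10486 + 1157/2) + 2611 = -19815/2 + 2611 = -14593/2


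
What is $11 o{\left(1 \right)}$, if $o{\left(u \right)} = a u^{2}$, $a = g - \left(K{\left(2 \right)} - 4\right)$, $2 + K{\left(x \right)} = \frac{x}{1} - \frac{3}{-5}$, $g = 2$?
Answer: $\frac{297}{5} \approx 59.4$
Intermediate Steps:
$K{\left(x \right)} = - \frac{7}{5} + x$ ($K{\left(x \right)} = -2 + \left(\frac{x}{1} - \frac{3}{-5}\right) = -2 + \left(x 1 - - \frac{3}{5}\right) = -2 + \left(x + \frac{3}{5}\right) = -2 + \left(\frac{3}{5} + x\right) = - \frac{7}{5} + x$)
$a = \frac{27}{5}$ ($a = 2 - \left(\left(- \frac{7}{5} + 2\right) - 4\right) = 2 - \left(\frac{3}{5} - 4\right) = 2 - - \frac{17}{5} = 2 + \frac{17}{5} = \frac{27}{5} \approx 5.4$)
$o{\left(u \right)} = \frac{27 u^{2}}{5}$
$11 o{\left(1 \right)} = 11 \frac{27 \cdot 1^{2}}{5} = 11 \cdot \frac{27}{5} \cdot 1 = 11 \cdot \frac{27}{5} = \frac{297}{5}$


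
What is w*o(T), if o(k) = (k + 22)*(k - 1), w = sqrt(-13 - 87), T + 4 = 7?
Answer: 500*I ≈ 500.0*I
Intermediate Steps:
T = 3 (T = -4 + 7 = 3)
w = 10*I (w = sqrt(-100) = 10*I ≈ 10.0*I)
o(k) = (-1 + k)*(22 + k) (o(k) = (22 + k)*(-1 + k) = (-1 + k)*(22 + k))
w*o(T) = (10*I)*(-22 + 3**2 + 21*3) = (10*I)*(-22 + 9 + 63) = (10*I)*50 = 500*I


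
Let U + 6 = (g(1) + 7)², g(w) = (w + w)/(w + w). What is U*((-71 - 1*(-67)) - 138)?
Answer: -8236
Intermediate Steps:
g(w) = 1 (g(w) = (2*w)/((2*w)) = (2*w)*(1/(2*w)) = 1)
U = 58 (U = -6 + (1 + 7)² = -6 + 8² = -6 + 64 = 58)
U*((-71 - 1*(-67)) - 138) = 58*((-71 - 1*(-67)) - 138) = 58*((-71 + 67) - 138) = 58*(-4 - 138) = 58*(-142) = -8236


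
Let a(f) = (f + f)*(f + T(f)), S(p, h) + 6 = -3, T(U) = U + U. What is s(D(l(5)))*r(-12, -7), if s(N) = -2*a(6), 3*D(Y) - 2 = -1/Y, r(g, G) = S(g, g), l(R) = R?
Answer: 3888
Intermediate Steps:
T(U) = 2*U
S(p, h) = -9 (S(p, h) = -6 - 3 = -9)
r(g, G) = -9
D(Y) = ⅔ - 1/(3*Y) (D(Y) = ⅔ + (-1/Y)/3 = ⅔ - 1/(3*Y))
a(f) = 6*f² (a(f) = (f + f)*(f + 2*f) = (2*f)*(3*f) = 6*f²)
s(N) = -432 (s(N) = -12*6² = -12*36 = -2*216 = -432)
s(D(l(5)))*r(-12, -7) = -432*(-9) = 3888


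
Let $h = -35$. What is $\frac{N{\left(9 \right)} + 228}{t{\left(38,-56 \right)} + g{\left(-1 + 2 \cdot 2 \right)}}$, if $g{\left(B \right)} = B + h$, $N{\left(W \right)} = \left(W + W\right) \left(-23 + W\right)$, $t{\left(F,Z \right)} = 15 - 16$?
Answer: $\frac{8}{11} \approx 0.72727$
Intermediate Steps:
$t{\left(F,Z \right)} = -1$
$N{\left(W \right)} = 2 W \left(-23 + W\right)$
$g{\left(B \right)} = -35 + B$ ($g{\left(B \right)} = B - 35 = -35 + B$)
$\frac{N{\left(9 \right)} + 228}{t{\left(38,-56 \right)} + g{\left(-1 + 2 \cdot 2 \right)}} = \frac{2 \cdot 9 \left(-23 + 9\right) + 228}{-1 + \left(-35 + \left(-1 + 2 \cdot 2\right)\right)} = \frac{2 \cdot 9 \left(-14\right) + 228}{-1 + \left(-35 + \left(-1 + 4\right)\right)} = \frac{-252 + 228}{-1 + \left(-35 + 3\right)} = - \frac{24}{-1 - 32} = - \frac{24}{-33} = \left(-24\right) \left(- \frac{1}{33}\right) = \frac{8}{11}$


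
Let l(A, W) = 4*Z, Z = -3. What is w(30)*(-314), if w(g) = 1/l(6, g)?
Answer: 157/6 ≈ 26.167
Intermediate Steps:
l(A, W) = -12 (l(A, W) = 4*(-3) = -12)
w(g) = -1/12 (w(g) = 1/(-12) = -1/12)
w(30)*(-314) = -1/12*(-314) = 157/6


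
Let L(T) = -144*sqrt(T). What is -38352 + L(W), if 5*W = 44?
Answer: -38352 - 288*sqrt(55)/5 ≈ -38779.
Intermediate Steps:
W = 44/5 (W = (1/5)*44 = 44/5 ≈ 8.8000)
-38352 + L(W) = -38352 - 288*sqrt(55)/5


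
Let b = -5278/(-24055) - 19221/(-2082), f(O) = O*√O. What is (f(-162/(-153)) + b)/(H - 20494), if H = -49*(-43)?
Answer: -52594439/102318567930 - 2*√34/196809 ≈ -0.00057328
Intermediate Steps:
f(O) = O^(3/2)
H = 2107
b = 157783317/16694170 (b = -5278*(-1/24055) - 19221*(-1/2082) = 5278/24055 + 6407/694 = 157783317/16694170 ≈ 9.4514)
(f(-162/(-153)) + b)/(H - 20494) = ((-162/(-153))^(3/2) + 157783317/16694170)/(2107 - 20494) = ((-162*(-1/153))^(3/2) + 157783317/16694170)/(-18387) = ((18/17)^(3/2) + 157783317/16694170)*(-1/18387) = (54*√34/289 + 157783317/16694170)*(-1/18387) = (157783317/16694170 + 54*√34/289)*(-1/18387) = -52594439/102318567930 - 2*√34/196809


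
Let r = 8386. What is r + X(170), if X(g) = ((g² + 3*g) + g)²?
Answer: 874984786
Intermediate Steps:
X(g) = (g² + 4*g)²
r + X(170) = 8386 + 170²*(4 + 170)² = 8386 + 28900*174² = 8386 + 28900*30276 = 8386 + 874976400 = 874984786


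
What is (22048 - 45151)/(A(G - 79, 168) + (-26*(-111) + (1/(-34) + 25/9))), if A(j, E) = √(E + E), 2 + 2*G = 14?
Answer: -6249149922726/781348516153 + 8653090032*√21/781348516153 ≈ -7.9472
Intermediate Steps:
G = 6 (G = -1 + (½)*14 = -1 + 7 = 6)
A(j, E) = √2*√E (A(j, E) = √(2*E) = √2*√E)
(22048 - 45151)/(A(G - 79, 168) + (-26*(-111) + (1/(-34) + 25/9))) = (22048 - 45151)/(√2*√168 + (-26*(-111) + (1/(-34) + 25/9))) = -23103/(√2*(2*√42) + (2886 + (1*(-1/34) + 25*(⅑)))) = -23103/(4*√21 + (2886 + (-1/34 + 25/9))) = -23103/(4*√21 + (2886 + 841/306)) = -23103/(4*√21 + 883957/306) = -23103/(883957/306 + 4*√21)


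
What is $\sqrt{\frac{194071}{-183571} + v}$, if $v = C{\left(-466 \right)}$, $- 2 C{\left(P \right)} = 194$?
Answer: $\frac{i \sqrt{3304362075518}}{183571} \approx 9.9024 i$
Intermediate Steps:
$C{\left(P \right)} = -97$ ($C{\left(P \right)} = \left(- \frac{1}{2}\right) 194 = -97$)
$v = -97$
$\sqrt{\frac{194071}{-183571} + v} = \sqrt{\frac{194071}{-183571} - 97} = \sqrt{194071 \left(- \frac{1}{183571}\right) - 97} = \sqrt{- \frac{194071}{183571} - 97} = \sqrt{- \frac{18000458}{183571}} = \frac{i \sqrt{3304362075518}}{183571}$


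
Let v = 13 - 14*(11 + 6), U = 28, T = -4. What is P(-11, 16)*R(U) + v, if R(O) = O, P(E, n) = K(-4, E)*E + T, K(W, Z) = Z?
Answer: 3051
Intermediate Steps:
P(E, n) = -4 + E² (P(E, n) = E*E - 4 = E² - 4 = -4 + E²)
v = -225 (v = 13 - 14*17 = 13 - 238 = -225)
P(-11, 16)*R(U) + v = (-4 + (-11)²)*28 - 225 = (-4 + 121)*28 - 225 = 117*28 - 225 = 3276 - 225 = 3051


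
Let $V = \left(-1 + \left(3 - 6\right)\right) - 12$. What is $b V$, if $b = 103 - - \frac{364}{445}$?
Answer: $- \frac{739184}{445} \approx -1661.1$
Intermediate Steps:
$b = \frac{46199}{445}$ ($b = 103 - \left(-364\right) \frac{1}{445} = 103 - - \frac{364}{445} = 103 + \frac{364}{445} = \frac{46199}{445} \approx 103.82$)
$V = -16$ ($V = \left(-1 + \left(3 - 6\right)\right) - 12 = \left(-1 - 3\right) - 12 = -4 - 12 = -16$)
$b V = \frac{46199}{445} \left(-16\right) = - \frac{739184}{445}$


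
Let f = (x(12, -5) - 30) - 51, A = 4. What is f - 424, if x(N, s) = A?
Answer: -501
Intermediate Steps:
x(N, s) = 4
f = -77 (f = (4 - 30) - 51 = -26 - 51 = -77)
f - 424 = -77 - 424 = -501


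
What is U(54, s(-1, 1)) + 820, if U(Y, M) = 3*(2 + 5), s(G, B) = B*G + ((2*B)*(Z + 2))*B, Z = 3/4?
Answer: 841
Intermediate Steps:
Z = ¾ (Z = 3*(¼) = ¾ ≈ 0.75000)
s(G, B) = 11*B²/2 + B*G (s(G, B) = B*G + ((2*B)*(¾ + 2))*B = B*G + ((2*B)*(11/4))*B = B*G + (11*B/2)*B = B*G + 11*B²/2 = 11*B²/2 + B*G)
U(Y, M) = 21 (U(Y, M) = 3*7 = 21)
U(54, s(-1, 1)) + 820 = 21 + 820 = 841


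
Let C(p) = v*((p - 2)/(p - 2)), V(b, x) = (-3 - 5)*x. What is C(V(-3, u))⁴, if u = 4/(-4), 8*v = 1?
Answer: 1/4096 ≈ 0.00024414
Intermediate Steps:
v = ⅛ (v = (⅛)*1 = ⅛ ≈ 0.12500)
u = -1 (u = 4*(-¼) = -1)
V(b, x) = -8*x
C(p) = ⅛ (C(p) = ((p - 2)/(p - 2))/8 = ((-2 + p)/(-2 + p))/8 = (⅛)*1 = ⅛)
C(V(-3, u))⁴ = (⅛)⁴ = 1/4096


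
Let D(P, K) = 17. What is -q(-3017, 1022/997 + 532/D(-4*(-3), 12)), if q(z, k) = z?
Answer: 3017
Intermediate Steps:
-q(-3017, 1022/997 + 532/D(-4*(-3), 12)) = -1*(-3017) = 3017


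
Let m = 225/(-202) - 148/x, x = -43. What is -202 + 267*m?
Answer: 3644435/8686 ≈ 419.58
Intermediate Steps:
m = 20221/8686 (m = 225/(-202) - 148/(-43) = 225*(-1/202) - 148*(-1/43) = -225/202 + 148/43 = 20221/8686 ≈ 2.3280)
-202 + 267*m = -202 + 267*(20221/8686) = -202 + 5399007/8686 = 3644435/8686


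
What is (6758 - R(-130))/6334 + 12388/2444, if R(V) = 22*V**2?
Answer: -101712132/1935037 ≈ -52.563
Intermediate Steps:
(6758 - R(-130))/6334 + 12388/2444 = (6758 - 22*(-130)**2)/6334 + 12388/2444 = (6758 - 22*16900)*(1/6334) + 12388*(1/2444) = (6758 - 1*371800)*(1/6334) + 3097/611 = (6758 - 371800)*(1/6334) + 3097/611 = -365042*1/6334 + 3097/611 = -182521/3167 + 3097/611 = -101712132/1935037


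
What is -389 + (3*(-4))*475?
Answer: -6089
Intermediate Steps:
-389 + (3*(-4))*475 = -389 - 12*475 = -389 - 5700 = -6089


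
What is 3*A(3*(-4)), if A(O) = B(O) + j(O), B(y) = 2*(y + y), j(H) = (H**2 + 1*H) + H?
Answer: 216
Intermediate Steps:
j(H) = H**2 + 2*H (j(H) = (H**2 + H) + H = (H + H**2) + H = H**2 + 2*H)
B(y) = 4*y (B(y) = 2*(2*y) = 4*y)
A(O) = 4*O + O*(2 + O)
3*A(3*(-4)) = 3*((3*(-4))*(6 + 3*(-4))) = 3*(-12*(6 - 12)) = 3*(-12*(-6)) = 3*72 = 216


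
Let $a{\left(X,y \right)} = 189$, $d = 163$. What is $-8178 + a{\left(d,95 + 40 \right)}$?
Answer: $-7989$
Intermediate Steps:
$-8178 + a{\left(d,95 + 40 \right)} = -8178 + 189 = -7989$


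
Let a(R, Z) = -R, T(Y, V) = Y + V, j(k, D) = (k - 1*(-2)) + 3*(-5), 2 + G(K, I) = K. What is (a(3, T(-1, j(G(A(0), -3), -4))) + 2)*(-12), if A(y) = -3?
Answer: 12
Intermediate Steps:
G(K, I) = -2 + K
j(k, D) = -13 + k (j(k, D) = (k + 2) - 15 = (2 + k) - 15 = -13 + k)
T(Y, V) = V + Y
(a(3, T(-1, j(G(A(0), -3), -4))) + 2)*(-12) = (-1*3 + 2)*(-12) = (-3 + 2)*(-12) = -1*(-12) = 12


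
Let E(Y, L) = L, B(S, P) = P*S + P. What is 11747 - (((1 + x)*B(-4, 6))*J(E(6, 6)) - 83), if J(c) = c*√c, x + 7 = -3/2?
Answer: 11830 - 810*√6 ≈ 9845.9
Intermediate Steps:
x = -17/2 (x = -7 - 3/2 = -17/2 ≈ -8.5000)
B(S, P) = P + P*S
J(c) = c^(3/2)
11747 - (((1 + x)*B(-4, 6))*J(E(6, 6)) - 83) = 11747 - (((1 - 17/2)*(6*(1 - 4)))*6^(3/2) - 83) = 11747 - ((-45*(-3))*(6*√6) - 83) = 11747 - ((-15/2*(-18))*(6*√6) - 83) = 11747 - (135*(6*√6) - 83) = 11747 - (810*√6 - 83) = 11747 - (-83 + 810*√6) = 11747 + (83 - 810*√6) = 11830 - 810*√6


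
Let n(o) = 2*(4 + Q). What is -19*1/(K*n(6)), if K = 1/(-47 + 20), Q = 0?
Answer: 513/8 ≈ 64.125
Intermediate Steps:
n(o) = 8 (n(o) = 2*(4 + 0) = 2*4 = 8)
K = -1/27 (K = 1/(-27) = -1/27 ≈ -0.037037)
-19*1/(K*n(6)) = -19/(8*(-1/27)) = -19/(-8/27) = -19*(-27/8) = 513/8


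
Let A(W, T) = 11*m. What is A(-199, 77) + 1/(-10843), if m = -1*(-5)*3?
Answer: 1789094/10843 ≈ 165.00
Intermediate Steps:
m = 15 (m = 5*3 = 15)
A(W, T) = 165 (A(W, T) = 11*15 = 165)
A(-199, 77) + 1/(-10843) = 165 + 1/(-10843) = 165 - 1/10843 = 1789094/10843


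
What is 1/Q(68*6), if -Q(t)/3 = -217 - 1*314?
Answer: 1/1593 ≈ 0.00062775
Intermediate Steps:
Q(t) = 1593 (Q(t) = -3*(-217 - 1*314) = -3*(-217 - 314) = -3*(-531) = 1593)
1/Q(68*6) = 1/1593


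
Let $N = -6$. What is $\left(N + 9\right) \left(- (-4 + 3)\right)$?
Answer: $3$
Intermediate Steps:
$\left(N + 9\right) \left(- (-4 + 3)\right) = \left(-6 + 9\right) \left(- (-4 + 3)\right) = 3 \left(\left(-1\right) \left(-1\right)\right) = 3 \cdot 1 = 3$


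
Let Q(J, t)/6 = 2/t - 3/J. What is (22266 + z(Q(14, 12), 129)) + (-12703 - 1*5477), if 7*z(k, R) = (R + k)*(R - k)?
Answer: 2216903/343 ≈ 6463.3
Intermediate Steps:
Q(J, t) = -18/J + 12/t (Q(J, t) = 6*(2/t - 3/J) = 6*(-3/J + 2/t) = -18/J + 12/t)
z(k, R) = (R + k)*(R - k)/7 (z(k, R) = ((R + k)*(R - k))/7 = (R + k)*(R - k)/7)
(22266 + z(Q(14, 12), 129)) + (-12703 - 1*5477) = (22266 + (-(-18/14 + 12/12)**2/7 + (1/7)*129**2)) + (-12703 - 1*5477) = (22266 + (-(-18*1/14 + 12*(1/12))**2/7 + (1/7)*16641)) + (-12703 - 5477) = (22266 + (-(-9/7 + 1)**2/7 + 16641/7)) - 18180 = (22266 + (-(-2/7)**2/7 + 16641/7)) - 18180 = (22266 + (-1/7*4/49 + 16641/7)) - 18180 = (22266 + (-4/343 + 16641/7)) - 18180 = (22266 + 815405/343) - 18180 = 8452643/343 - 18180 = 2216903/343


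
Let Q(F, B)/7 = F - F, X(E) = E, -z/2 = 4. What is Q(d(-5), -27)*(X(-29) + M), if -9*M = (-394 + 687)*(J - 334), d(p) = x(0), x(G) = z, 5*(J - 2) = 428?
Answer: 0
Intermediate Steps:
z = -8 (z = -2*4 = -8)
J = 438/5 (J = 2 + (⅕)*428 = 2 + 428/5 = 438/5 ≈ 87.600)
x(G) = -8
d(p) = -8
M = 360976/45 (M = -(-394 + 687)*(438/5 - 334)/9 = -293*(-1232)/(9*5) = -⅑*(-360976/5) = 360976/45 ≈ 8021.7)
Q(F, B) = 0 (Q(F, B) = 7*(F - F) = 7*0 = 0)
Q(d(-5), -27)*(X(-29) + M) = 0*(-29 + 360976/45) = 0*(359671/45) = 0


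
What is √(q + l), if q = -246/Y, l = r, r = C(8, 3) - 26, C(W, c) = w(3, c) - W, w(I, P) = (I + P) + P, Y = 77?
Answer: I*√167167/77 ≈ 5.3099*I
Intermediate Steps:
w(I, P) = I + 2*P
C(W, c) = 3 - W + 2*c (C(W, c) = (3 + 2*c) - W = 3 - W + 2*c)
r = -25 (r = (3 - 1*8 + 2*3) - 26 = (3 - 8 + 6) - 26 = 1 - 26 = -25)
l = -25
q = -246/77 ≈ -3.1948
√(q + l) = √(-246/77 - 25) = √(-2171/77) = I*√167167/77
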